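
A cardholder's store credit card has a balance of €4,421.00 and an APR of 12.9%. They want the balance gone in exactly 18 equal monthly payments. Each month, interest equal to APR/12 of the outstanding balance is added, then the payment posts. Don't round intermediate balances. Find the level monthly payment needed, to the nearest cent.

€271.45

Monthly rate r = 12.9%/12 = 1.075% = 0.01075.
Level-payment amortization: P = B₀·r / (1 − (1+r)^(−n)) = 4421.00·0.01075 / (1 − 1.01075^(−18)).
Denominator 1 − (1+r)^(−18) = 0.175078733.
P = 47.5258 / 0.175078733 ≈ 271.45.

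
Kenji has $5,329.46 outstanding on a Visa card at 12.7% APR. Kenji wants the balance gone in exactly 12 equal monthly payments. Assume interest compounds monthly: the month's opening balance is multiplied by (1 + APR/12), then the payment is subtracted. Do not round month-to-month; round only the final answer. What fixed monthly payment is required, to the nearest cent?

$475.26

Monthly rate r = 12.7%/12 = 1.05833% = 0.0105833.
Level-payment amortization: P = B₀·r / (1 − (1+r)^(−n)) = 5329.46·0.0105833 / (1 − 1.01058^(−12)).
Denominator 1 − (1+r)^(−12) = 0.118678385.
P = 56.4035 / 0.118678385 ≈ 475.26.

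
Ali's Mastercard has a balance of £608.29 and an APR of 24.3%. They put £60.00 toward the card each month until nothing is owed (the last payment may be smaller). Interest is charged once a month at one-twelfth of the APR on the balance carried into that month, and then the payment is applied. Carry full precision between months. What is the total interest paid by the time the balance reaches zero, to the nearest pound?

Monthly rate r = 24.3%/12 = 2.025% = 0.02025.
Payoff takes n = ⌈−ln(1 − rB₀/P)/ln(1+r)⌉ = ⌈11.462⌉ = 12 payments; the last is £27.87.
Total paid = 11·£60.00 + £27.87 = £687.87.
Total interest = total paid − principal = £687.87 − £608.29 = £79.58.

£80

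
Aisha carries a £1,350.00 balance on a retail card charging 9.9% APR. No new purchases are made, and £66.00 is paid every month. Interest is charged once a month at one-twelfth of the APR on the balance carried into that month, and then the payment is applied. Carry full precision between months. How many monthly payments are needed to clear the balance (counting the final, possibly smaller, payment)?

Monthly rate r = 9.9%/12 = 0.825% = 0.00825.
Recurrence: B ← B·(1+r) − £66.00.
Month 1: interest £11.14; balance after payment £1,295.14.
Month 2: interest £10.68; balance after payment £1,239.82.
Closed form: n = −ln(1 − rB₀/P)/ln(1+r) = −ln(0.83125)/ln(1.00825) ≈ 22.495, so the balance reaches zero during payment 23.

23 months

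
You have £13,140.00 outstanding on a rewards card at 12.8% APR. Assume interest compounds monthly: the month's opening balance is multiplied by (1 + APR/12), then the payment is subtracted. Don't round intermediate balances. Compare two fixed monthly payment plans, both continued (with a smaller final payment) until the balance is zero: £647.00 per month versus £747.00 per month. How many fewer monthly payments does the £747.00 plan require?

Monthly rate r = 12.8%/12 = 1.06667% = 0.0106667.
At £647.00/mo: n = ⌈−ln(1 − rB₀/P)/ln(1+r)⌉ = 24 payments (last £7.16); total interest = total paid − £13,140.00 = £1,748.16.
At £747.00/mo: 20 payments (last £437.93); total interest £1,490.93.
Payments saved = 24 − 20 = 4.

4 fewer payments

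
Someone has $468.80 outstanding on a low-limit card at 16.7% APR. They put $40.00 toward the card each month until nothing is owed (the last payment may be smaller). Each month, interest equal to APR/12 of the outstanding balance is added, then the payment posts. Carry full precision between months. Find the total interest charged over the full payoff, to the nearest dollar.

$47

Monthly rate r = 16.7%/12 = 1.39167% = 0.0139167.
Payoff takes n = ⌈−ln(1 − rB₀/P)/ln(1+r)⌉ = ⌈12.883⌉ = 13 payments; the last is $35.36.
Total paid = 12·$40.00 + $35.36 = $515.36.
Total interest = total paid − principal = $515.36 − $468.80 = $46.56.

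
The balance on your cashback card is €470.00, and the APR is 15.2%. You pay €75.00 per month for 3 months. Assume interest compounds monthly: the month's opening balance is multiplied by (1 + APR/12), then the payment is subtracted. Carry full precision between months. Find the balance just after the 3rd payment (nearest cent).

€260.23

Monthly rate r = 15.2%/12 = 1.26667% = 0.0126667.
Each month: B ← B·(1+r) − €75.00.
Month 1: interest €5.95; balance after payment €400.95.
Month 2: interest €5.08; balance after payment €331.03.
Month 3: interest €4.19; balance after payment €260.23.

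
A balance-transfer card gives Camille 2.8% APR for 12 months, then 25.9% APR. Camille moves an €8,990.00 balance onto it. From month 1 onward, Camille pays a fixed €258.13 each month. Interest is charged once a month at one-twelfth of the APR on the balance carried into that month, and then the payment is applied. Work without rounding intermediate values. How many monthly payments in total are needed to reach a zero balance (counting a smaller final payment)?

Promo months 1–12 at r₀ = 2.8%/12 = 0.00233333; months 13+ at r₁ = 25.9%/12 = 0.0215833.
After month 12: iterate B ← B·(1+r₀) − €258.13 for 12 months → €6,107.35.
Then at r₁ with €258.13/mo: n₂ = −ln(1 − r₁·B/P)/ln(1+r₁) ≈ 33.47 → 34 more payments.

46 months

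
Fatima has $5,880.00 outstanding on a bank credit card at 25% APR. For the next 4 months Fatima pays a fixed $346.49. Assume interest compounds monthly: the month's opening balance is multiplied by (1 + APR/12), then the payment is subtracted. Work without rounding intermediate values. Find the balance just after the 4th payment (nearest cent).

Monthly rate r = 25%/12 = 2.08333% = 0.0208333.
Each month: B ← B·(1+r) − $346.49.
Month 1: interest $122.50; balance after payment $5,656.01.
Month 2: interest $117.83; balance after payment $5,427.35.
Month 3: interest $113.07; balance after payment $5,193.93.
Month 4: interest $108.21; balance after payment $4,955.65.

$4,955.65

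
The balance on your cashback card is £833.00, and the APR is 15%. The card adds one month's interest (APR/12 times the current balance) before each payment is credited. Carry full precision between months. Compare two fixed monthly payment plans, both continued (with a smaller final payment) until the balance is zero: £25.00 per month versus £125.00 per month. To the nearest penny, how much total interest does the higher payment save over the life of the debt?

Monthly rate r = 15%/12 = 1.25% = 0.0125.
At £25.00/mo: n = ⌈−ln(1 − rB₀/P)/ln(1+r)⌉ = 44 payments (last £9.18); total interest = total paid − £833.00 = £251.18.
At £125.00/mo: 8 payments (last £0.18); total interest £42.18.
Interest saved = £251.18 − £42.18 = £209.00.

£209.00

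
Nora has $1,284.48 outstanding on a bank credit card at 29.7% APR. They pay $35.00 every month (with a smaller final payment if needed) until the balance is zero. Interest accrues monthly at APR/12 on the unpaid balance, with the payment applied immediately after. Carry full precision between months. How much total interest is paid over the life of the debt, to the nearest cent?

$2,136.13

Monthly rate r = 29.7%/12 = 2.475% = 0.02475.
Payoff takes n = ⌈−ln(1 − rB₀/P)/ln(1+r)⌉ = ⌈97.729⌉ = 98 payments; the last is $25.61.
Total paid = 97·$35.00 + $25.61 = $3,420.61.
Total interest = total paid − principal = $3,420.61 − $1,284.48 = $2,136.13.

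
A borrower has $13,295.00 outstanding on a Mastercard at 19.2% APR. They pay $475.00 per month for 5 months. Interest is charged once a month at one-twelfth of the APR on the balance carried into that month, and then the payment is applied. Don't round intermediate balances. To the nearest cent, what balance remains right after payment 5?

$11,940.96

Monthly rate r = 19.2%/12 = 1.6% = 0.016.
Each month: B ← B·(1+r) − $475.00.
Month 1: interest $212.72; balance after payment $13,032.72.
Month 2: interest $208.52; balance after payment $12,766.24.
Month 3: interest $204.26; balance after payment $12,495.50.
Month 4: interest $199.93; balance after payment $12,220.43.
Month 5: interest $195.53; balance after payment $11,940.96.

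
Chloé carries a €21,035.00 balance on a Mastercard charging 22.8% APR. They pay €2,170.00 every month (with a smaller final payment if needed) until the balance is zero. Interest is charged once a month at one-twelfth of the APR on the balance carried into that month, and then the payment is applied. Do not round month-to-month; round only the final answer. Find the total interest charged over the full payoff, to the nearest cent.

€2,436.75

Monthly rate r = 22.8%/12 = 1.9% = 0.019.
Payoff takes n = ⌈−ln(1 − rB₀/P)/ln(1+r)⌉ = ⌈10.815⌉ = 11 payments; the last is €1,771.75.
Total paid = 10·€2,170.00 + €1,771.75 = €23,471.75.
Total interest = total paid − principal = €23,471.75 − €21,035.00 = €2,436.75.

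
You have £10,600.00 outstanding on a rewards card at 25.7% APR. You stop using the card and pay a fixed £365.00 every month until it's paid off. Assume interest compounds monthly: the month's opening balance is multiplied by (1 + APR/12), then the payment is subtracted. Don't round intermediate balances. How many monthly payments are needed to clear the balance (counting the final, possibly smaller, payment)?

Monthly rate r = 25.7%/12 = 2.14167% = 0.0214167.
Recurrence: B ← B·(1+r) − £365.00.
Month 1: interest £227.02; balance after payment £10,462.02.
Month 2: interest £224.06; balance after payment £10,321.08.
Closed form: n = −ln(1 − rB₀/P)/ln(1+r) = −ln(0.37804)/ln(1.02142) ≈ 45.906, so the balance reaches zero during payment 46.

46 payments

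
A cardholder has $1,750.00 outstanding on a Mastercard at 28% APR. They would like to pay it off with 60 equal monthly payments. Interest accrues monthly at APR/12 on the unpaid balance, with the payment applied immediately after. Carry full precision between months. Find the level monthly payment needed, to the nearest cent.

Monthly rate r = 28%/12 = 2.33333% = 0.0233333.
Level-payment amortization: P = B₀·r / (1 − (1+r)^(−n)) = 1750.00·0.0233333 / (1 − 1.02333^(−60)).
Denominator 1 − (1+r)^(−60) = 0.749404796.
P = 40.8333 / 0.749404796 ≈ 54.49.

$54.49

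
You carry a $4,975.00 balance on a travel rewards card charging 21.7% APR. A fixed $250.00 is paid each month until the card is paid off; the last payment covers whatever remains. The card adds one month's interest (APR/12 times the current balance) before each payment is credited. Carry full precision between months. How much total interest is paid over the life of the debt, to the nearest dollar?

$1,248

Monthly rate r = 21.7%/12 = 1.80833% = 0.0180833.
Payoff takes n = ⌈−ln(1 − rB₀/P)/ln(1+r)⌉ = ⌈24.890⌉ = 25 payments; the last is $222.62.
Total paid = 24·$250.00 + $222.62 = $6,222.62.
Total interest = total paid − principal = $6,222.62 − $4,975.00 = $1,247.62.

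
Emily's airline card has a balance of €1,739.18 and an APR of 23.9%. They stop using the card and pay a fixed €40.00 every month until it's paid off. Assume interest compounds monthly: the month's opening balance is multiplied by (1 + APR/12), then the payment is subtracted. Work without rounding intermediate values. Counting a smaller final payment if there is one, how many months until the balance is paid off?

102 payments

Monthly rate r = 23.9%/12 = 1.99167% = 0.0199167.
Recurrence: B ← B·(1+r) − €40.00.
Month 1: interest €34.64; balance after payment €1,733.82.
Month 2: interest €34.53; balance after payment €1,728.35.
Closed form: n = −ln(1 − rB₀/P)/ln(1+r) = −ln(0.13403)/ln(1.01992) ≈ 101.905, so the balance reaches zero during payment 102.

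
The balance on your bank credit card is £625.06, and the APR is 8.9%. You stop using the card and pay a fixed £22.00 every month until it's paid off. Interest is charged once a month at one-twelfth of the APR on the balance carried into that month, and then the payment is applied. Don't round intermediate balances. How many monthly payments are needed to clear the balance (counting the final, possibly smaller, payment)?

33 months

Monthly rate r = 8.9%/12 = 0.741667% = 0.00741667.
Recurrence: B ← B·(1+r) − £22.00.
Month 1: interest £4.64; balance after payment £607.70.
Month 2: interest £4.51; balance after payment £590.20.
Closed form: n = −ln(1 − rB₀/P)/ln(1+r) = −ln(0.78928)/ln(1.00742) ≈ 32.024, so the balance reaches zero during payment 33.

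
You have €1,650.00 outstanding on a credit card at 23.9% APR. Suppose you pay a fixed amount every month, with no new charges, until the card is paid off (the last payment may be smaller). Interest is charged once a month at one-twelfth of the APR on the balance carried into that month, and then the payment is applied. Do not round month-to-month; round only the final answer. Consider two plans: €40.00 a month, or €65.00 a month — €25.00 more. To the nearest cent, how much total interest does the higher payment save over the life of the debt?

Monthly rate r = 23.9%/12 = 1.99167% = 0.0199167.
At €40.00/mo: n = ⌈−ln(1 − rB₀/P)/ln(1+r)⌉ = 88 payments (last €15.91); total interest = total paid − €1,650.00 = €1,845.91.
At €65.00/mo: 36 payments (last €46.71); total interest €671.71.
Interest saved = €1,845.91 − €671.71 = €1,174.20.

€1,174.20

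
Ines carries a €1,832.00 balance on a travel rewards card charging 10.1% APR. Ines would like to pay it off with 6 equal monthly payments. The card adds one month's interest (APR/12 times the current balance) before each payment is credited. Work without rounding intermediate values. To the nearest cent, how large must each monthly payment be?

€314.39

Monthly rate r = 10.1%/12 = 0.841667% = 0.00841667.
Level-payment amortization: P = B₀·r / (1 − (1+r)^(−n)) = 1832.00·0.00841667 / (1 − 1.00842^(−6)).
Denominator 1 − (1+r)^(−6) = 0.0490451217.
P = 15.4193 / 0.0490451217 ≈ 314.39.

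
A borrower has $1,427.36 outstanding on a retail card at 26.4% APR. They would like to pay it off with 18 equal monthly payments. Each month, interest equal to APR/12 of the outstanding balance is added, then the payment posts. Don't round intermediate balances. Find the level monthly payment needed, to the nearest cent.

$96.89

Monthly rate r = 26.4%/12 = 2.2% = 0.022.
Level-payment amortization: P = B₀·r / (1 − (1+r)^(−n)) = 1427.36·0.022 / (1 − 1.022^(−18)).
Denominator 1 − (1+r)^(−18) = 0.324097776.
P = 31.4019 / 0.324097776 ≈ 96.89.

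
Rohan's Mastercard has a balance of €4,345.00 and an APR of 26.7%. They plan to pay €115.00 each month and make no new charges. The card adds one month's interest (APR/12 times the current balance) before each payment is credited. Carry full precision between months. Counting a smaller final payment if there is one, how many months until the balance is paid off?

84 payments

Monthly rate r = 26.7%/12 = 2.225% = 0.02225.
Recurrence: B ← B·(1+r) − €115.00.
Month 1: interest €96.68; balance after payment €4,326.68.
Month 2: interest €96.27; balance after payment €4,307.94.
Closed form: n = −ln(1 − rB₀/P)/ln(1+r) = −ln(0.15934)/ln(1.02225) ≈ 83.465, so the balance reaches zero during payment 84.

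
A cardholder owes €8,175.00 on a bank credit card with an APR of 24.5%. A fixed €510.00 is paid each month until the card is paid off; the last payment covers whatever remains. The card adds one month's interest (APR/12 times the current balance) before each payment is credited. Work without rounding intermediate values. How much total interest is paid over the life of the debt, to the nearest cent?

Monthly rate r = 24.5%/12 = 2.04167% = 0.0204167.
Payoff takes n = ⌈−ln(1 − rB₀/P)/ln(1+r)⌉ = ⌈19.613⌉ = 20 payments; the last is €314.05.
Total paid = 19·€510.00 + €314.05 = €10,004.05.
Total interest = total paid − principal = €10,004.05 − €8,175.00 = €1,829.05.

€1,829.05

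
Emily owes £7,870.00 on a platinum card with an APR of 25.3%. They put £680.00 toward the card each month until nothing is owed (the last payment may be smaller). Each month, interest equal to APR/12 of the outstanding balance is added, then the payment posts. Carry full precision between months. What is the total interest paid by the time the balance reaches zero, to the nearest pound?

Monthly rate r = 25.3%/12 = 2.10833% = 0.0210833.
Payoff takes n = ⌈−ln(1 − rB₀/P)/ln(1+r)⌉ = ⌈13.407⌉ = 14 payments; the last is £278.46.
Total paid = 13·£680.00 + £278.46 = £9,118.46.
Total interest = total paid − principal = £9,118.46 − £7,870.00 = £1,248.46.

£1,248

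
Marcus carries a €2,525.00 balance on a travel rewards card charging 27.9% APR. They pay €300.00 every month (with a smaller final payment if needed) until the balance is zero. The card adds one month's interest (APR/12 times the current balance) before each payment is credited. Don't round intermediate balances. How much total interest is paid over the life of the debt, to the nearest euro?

€318

Monthly rate r = 27.9%/12 = 2.325% = 0.02325.
Payoff takes n = ⌈−ln(1 − rB₀/P)/ln(1+r)⌉ = ⌈9.475⌉ = 10 payments; the last is €143.30.
Total paid = 9·€300.00 + €143.30 = €2,843.30.
Total interest = total paid − principal = €2,843.30 − €2,525.00 = €318.30.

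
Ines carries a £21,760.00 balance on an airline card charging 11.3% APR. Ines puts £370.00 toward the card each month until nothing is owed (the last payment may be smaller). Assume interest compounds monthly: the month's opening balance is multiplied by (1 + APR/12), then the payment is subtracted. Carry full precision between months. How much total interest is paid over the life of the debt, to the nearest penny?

£10,097.58

Monthly rate r = 11.3%/12 = 0.941667% = 0.00941667.
Payoff takes n = ⌈−ln(1 − rB₀/P)/ln(1+r)⌉ = ⌈86.101⌉ = 87 payments; the last is £37.58.
Total paid = 86·£370.00 + £37.58 = £31,857.58.
Total interest = total paid − principal = £31,857.58 − £21,760.00 = £10,097.58.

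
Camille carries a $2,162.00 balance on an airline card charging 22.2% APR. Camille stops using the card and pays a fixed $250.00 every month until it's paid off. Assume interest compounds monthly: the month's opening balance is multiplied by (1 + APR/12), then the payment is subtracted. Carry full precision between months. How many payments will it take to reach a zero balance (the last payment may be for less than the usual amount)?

10 months

Monthly rate r = 22.2%/12 = 1.85% = 0.0185.
Recurrence: B ← B·(1+r) − $250.00.
Month 1: interest $40.00; balance after payment $1,952.00.
Month 2: interest $36.11; balance after payment $1,738.11.
Closed form: n = −ln(1 − rB₀/P)/ln(1+r) = −ln(0.84001)/ln(1.0185) ≈ 9.511, so the balance reaches zero during payment 10.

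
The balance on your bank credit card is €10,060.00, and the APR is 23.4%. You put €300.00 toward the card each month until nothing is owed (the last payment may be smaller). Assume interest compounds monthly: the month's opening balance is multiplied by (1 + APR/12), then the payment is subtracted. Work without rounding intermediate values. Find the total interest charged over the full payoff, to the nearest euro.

€6,422

Monthly rate r = 23.4%/12 = 1.95% = 0.0195.
Payoff takes n = ⌈−ln(1 − rB₀/P)/ln(1+r)⌉ = ⌈54.940⌉ = 55 payments; the last is €282.30.
Total paid = 54·€300.00 + €282.30 = €16,482.30.
Total interest = total paid − principal = €16,482.30 − €10,060.00 = €6,422.30.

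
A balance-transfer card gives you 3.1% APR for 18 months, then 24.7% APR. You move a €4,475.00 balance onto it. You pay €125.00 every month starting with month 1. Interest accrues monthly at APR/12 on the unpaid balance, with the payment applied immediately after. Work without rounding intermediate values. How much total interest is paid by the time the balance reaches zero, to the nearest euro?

€840

Promo months 1–18 at r₀ = 3.1%/12 = 0.00258333; months 19+ at r₁ = 24.7%/12 = 0.0205833.
After month 18: iterate B ← B·(1+r₀) − €125.00 for 18 months → €2,387.63.
Then at r₁ with €125.00/mo: n₂ = −ln(1 − r₁·B/P)/ln(1+r₁) ≈ 24.52 → 25 more payments.
Total paid = 42·€125.00 + €64.80 = €5,314.80; interest = €5,314.80 − €4,475.00 = €839.80.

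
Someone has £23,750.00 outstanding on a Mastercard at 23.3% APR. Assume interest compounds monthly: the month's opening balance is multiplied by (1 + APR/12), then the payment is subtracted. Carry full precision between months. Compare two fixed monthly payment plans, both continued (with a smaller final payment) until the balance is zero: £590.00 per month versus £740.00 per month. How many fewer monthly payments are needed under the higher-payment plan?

29 fewer payments

Monthly rate r = 23.3%/12 = 1.94167% = 0.0194167.
At £590.00/mo: n = ⌈−ln(1 − rB₀/P)/ln(1+r)⌉ = 80 payments (last £68.89); total interest = total paid − £23,750.00 = £22,928.89.
At £740.00/mo: 51 payments (last £556.71); total interest £13,806.71.
Payments saved = 80 − 51 = 29.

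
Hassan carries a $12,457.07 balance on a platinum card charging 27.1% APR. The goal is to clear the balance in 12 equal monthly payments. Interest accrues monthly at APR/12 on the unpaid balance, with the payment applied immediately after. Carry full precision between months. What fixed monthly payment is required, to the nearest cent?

Monthly rate r = 27.1%/12 = 2.25833% = 0.0225833.
Level-payment amortization: P = B₀·r / (1 − (1+r)^(−n)) = 12457.07·0.0225833 / (1 − 1.02258^(−12)).
Denominator 1 − (1+r)^(−12) = 0.235080946.
P = 281.322 / 0.235080946 ≈ 1196.70.

$1,196.70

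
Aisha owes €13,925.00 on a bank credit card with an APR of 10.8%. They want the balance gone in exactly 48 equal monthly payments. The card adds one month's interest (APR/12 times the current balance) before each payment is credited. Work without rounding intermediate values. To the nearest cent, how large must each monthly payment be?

€358.55

Monthly rate r = 10.8%/12 = 0.9% = 0.009.
Level-payment amortization: P = B₀·r / (1 − (1+r)^(−n)) = 13925.00·0.009 / (1 − 1.009^(−48)).
Denominator 1 − (1+r)^(−48) = 0.349534869.
P = 125.325 / 0.349534869 ≈ 358.55.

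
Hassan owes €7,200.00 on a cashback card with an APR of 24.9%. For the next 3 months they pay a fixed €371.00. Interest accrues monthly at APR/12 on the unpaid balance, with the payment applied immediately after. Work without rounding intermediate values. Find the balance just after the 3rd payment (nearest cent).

Monthly rate r = 24.9%/12 = 2.075% = 0.02075.
Each month: B ← B·(1+r) − €371.00.
Month 1: interest €149.40; balance after payment €6,978.40.
Month 2: interest €144.80; balance after payment €6,752.20.
Month 3: interest €140.11; balance after payment €6,521.31.

€6,521.31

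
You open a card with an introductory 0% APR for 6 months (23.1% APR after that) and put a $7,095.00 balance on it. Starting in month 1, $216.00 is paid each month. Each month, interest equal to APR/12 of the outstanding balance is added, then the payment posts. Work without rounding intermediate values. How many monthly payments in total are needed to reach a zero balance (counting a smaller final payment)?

Promo months 1–6 at r₀ = 0%/12 = 0; months 7+ at r₁ = 23.1%/12 = 0.01925.
After month 6 (no interest yet): B = $7,095.00 − 6·$216.00 = $5,799.00.
Then at r₁ with $216.00/mo: n₂ = −ln(1 − r₁·B/P)/ln(1+r₁) ≈ 38.15 → 39 more payments.

45 payments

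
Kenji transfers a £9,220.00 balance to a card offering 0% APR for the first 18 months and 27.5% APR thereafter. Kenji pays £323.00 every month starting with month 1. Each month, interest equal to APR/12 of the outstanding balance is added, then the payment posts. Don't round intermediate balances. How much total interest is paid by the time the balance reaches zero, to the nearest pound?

£538

Promo months 1–18 at r₀ = 0%/12 = 0; months 19+ at r₁ = 27.5%/12 = 0.0229167.
After month 18 (no interest yet): B = £9,220.00 − 18·£323.00 = £3,406.00.
Then at r₁ with £323.00/mo: n₂ = −ln(1 − r₁·B/P)/ln(1+r₁) ≈ 12.21 → 13 more payments.
Total paid = 30·£323.00 + £67.88 = £9,757.88; interest = £9,757.88 − £9,220.00 = £537.88.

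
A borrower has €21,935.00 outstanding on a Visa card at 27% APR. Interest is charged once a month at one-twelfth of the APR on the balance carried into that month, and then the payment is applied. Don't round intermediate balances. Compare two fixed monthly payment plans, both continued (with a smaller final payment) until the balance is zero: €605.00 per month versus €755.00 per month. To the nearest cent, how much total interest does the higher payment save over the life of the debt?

Monthly rate r = 27%/12 = 2.25% = 0.0225.
At €605.00/mo: n = ⌈−ln(1 − rB₀/P)/ln(1+r)⌉ = 77 payments (last €13.58); total interest = total paid − €21,935.00 = €24,058.58.
At €755.00/mo: 48 payments (last €498.93); total interest €14,048.93.
Interest saved = €24,058.58 − €14,048.93 = €10,009.65.

€10,009.65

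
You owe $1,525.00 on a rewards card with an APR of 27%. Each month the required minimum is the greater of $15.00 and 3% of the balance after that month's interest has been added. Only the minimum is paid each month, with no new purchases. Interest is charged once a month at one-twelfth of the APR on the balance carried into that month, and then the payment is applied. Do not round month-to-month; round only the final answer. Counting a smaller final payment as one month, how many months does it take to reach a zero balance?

198 months

Monthly rate r = 27%/12 = 2.25% = 0.0225.
While 3% of the post-interest balance exceeds $15.00, each month B ← (B·(1+r))·(1 − 0.03), i.e. B shrinks by the factor (1+r)·0.97 = 0.99182.
This holds for months 1–139. Entering month 140 the balance is $487.24; 3% of the post-interest balance is now below $15.00, so the flat $15.00 minimum applies from here.
From month 140 a fixed $15.00 at rate r clears $487.24 in 59 more payments. Total: 139 + 59 = 198 months.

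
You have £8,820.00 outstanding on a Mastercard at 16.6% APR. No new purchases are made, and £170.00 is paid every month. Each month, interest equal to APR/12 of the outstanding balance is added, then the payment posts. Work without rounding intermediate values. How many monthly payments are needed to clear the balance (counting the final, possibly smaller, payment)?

93 payments

Monthly rate r = 16.6%/12 = 1.38333% = 0.0138333.
Recurrence: B ← B·(1+r) − £170.00.
Month 1: interest £122.01; balance after payment £8,772.01.
Month 2: interest £121.35; balance after payment £8,723.36.
Closed form: n = −ln(1 − rB₀/P)/ln(1+r) = −ln(0.28229)/ln(1.01383) ≈ 92.063, so the balance reaches zero during payment 93.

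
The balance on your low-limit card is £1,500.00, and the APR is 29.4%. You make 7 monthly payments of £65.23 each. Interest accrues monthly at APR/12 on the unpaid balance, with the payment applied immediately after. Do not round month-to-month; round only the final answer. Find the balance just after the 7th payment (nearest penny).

£1,285.37

Monthly rate r = 29.4%/12 = 2.45% = 0.0245.
Each month: B ← B·(1+r) − £65.23.
Month 1: interest £36.75; balance after payment £1,471.52.
Month 2: interest £36.05; balance after payment £1,442.34.
Month 3: interest £35.34; balance after payment £1,412.45.
Month 4: interest £34.61; balance after payment £1,381.82.
Month 5: interest £33.85; balance after payment £1,350.45.
Month 6: interest £33.09; balance after payment £1,318.31.
Month 7: interest £32.30; balance after payment £1,285.37.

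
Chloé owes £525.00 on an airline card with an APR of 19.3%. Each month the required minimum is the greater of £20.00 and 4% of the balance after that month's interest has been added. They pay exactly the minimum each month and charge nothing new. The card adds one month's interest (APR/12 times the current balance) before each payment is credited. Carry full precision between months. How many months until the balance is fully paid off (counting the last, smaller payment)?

Monthly rate r = 19.3%/12 = 1.60833% = 0.0160833.
While 4% of the post-interest balance exceeds £20.00, each month B ← (B·(1+r))·(1 − 0.04), i.e. B shrinks by the factor (1+r)·0.96 = 0.97544.
This holds for months 1–3. Entering month 4 the balance is £487.26; 4% of the post-interest balance is now below £20.00, so the flat £20.00 minimum applies from here.
From month 4 a fixed £20.00 at rate r clears £487.26 in 32 more payments. Total: 3 + 32 = 35 months.

35 months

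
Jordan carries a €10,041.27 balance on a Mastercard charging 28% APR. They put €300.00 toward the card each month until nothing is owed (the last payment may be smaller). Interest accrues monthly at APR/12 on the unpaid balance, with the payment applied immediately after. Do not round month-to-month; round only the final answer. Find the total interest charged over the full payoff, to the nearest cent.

€9,711.32

Monthly rate r = 28%/12 = 2.33333% = 0.0233333.
Payoff takes n = ⌈−ln(1 − rB₀/P)/ln(1+r)⌉ = ⌈65.840⌉ = 66 payments; the last is €252.59.
Total paid = 65·€300.00 + €252.59 = €19,752.59.
Total interest = total paid − principal = €19,752.59 − €10,041.27 = €9,711.32.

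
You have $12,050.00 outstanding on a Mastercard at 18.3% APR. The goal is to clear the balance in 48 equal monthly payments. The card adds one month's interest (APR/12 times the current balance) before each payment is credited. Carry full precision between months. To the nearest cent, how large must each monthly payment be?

Monthly rate r = 18.3%/12 = 1.525% = 0.01525.
Level-payment amortization: P = B₀·r / (1 − (1+r)^(−n)) = 12050.00·0.01525 / (1 − 1.01525^(−48)).
Denominator 1 − (1+r)^(−48) = 0.516389092.
P = 183.763 / 0.516389092 ≈ 355.86.

$355.86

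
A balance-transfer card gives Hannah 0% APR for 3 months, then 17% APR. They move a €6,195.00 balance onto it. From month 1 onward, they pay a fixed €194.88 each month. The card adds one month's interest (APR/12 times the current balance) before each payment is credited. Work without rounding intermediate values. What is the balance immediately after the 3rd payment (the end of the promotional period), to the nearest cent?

Promo months 1–3 at r₀ = 0%/12 = 0; months 4+ at r₁ = 17%/12 = 0.0141667.
After month 3 (no interest yet): B = €6,195.00 − 3·€194.88 = €5,610.36.

€5,610.36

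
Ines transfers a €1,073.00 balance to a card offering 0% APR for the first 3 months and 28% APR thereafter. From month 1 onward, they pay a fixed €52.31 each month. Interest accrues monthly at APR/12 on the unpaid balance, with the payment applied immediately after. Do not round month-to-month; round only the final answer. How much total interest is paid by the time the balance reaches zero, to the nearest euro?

Promo months 1–3 at r₀ = 0%/12 = 0; months 4+ at r₁ = 28%/12 = 0.0233333.
After month 3 (no interest yet): B = €1,073.00 − 3·€52.31 = €916.07.
Then at r₁ with €52.31/mo: n₂ = −ln(1 − r₁·B/P)/ln(1+r₁) ≈ 22.77 → 23 more payments.
Total paid = 25·€52.31 + €40.62 = €1,348.37; interest = €1,348.37 − €1,073.00 = €275.37.

€275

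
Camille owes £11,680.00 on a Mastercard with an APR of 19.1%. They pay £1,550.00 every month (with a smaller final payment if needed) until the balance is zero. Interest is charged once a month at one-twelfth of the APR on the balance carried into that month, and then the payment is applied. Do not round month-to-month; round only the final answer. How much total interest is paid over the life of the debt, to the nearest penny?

Monthly rate r = 19.1%/12 = 1.59167% = 0.0159167.
Payoff takes n = ⌈−ln(1 − rB₀/P)/ln(1+r)⌉ = ⌈8.091⌉ = 9 payments; the last is £141.80.
Total paid = 8·£1,550.00 + £141.80 = £12,541.80.
Total interest = total paid − principal = £12,541.80 − £11,680.00 = £861.80.

£861.80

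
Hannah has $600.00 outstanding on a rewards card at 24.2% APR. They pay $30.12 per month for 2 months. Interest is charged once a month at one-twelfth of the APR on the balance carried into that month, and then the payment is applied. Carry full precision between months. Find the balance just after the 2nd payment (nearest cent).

Monthly rate r = 24.2%/12 = 2.01667% = 0.0201667.
Each month: B ← B·(1+r) − $30.12.
Month 1: interest $12.10; balance after payment $581.98.
Month 2: interest $11.74; balance after payment $563.60.

$563.60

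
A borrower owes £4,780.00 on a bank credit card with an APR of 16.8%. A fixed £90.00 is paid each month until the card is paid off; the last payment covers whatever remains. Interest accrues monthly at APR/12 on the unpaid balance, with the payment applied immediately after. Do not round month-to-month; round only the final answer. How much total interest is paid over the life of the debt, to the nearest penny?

Monthly rate r = 16.8%/12 = 1.4% = 0.014.
Payoff takes n = ⌈−ln(1 − rB₀/P)/ln(1+r)⌉ = ⌈97.882⌉ = 98 payments; the last is £79.44.
Total paid = 97·£90.00 + £79.44 = £8,809.44.
Total interest = total paid − principal = £8,809.44 − £4,780.00 = £4,029.44.

£4,029.44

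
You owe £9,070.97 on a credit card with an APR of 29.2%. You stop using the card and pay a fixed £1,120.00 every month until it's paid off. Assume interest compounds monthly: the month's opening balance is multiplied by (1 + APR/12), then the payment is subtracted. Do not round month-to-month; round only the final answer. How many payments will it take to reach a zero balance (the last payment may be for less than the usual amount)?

10 months

Monthly rate r = 29.2%/12 = 2.43333% = 0.0243333.
Recurrence: B ← B·(1+r) − £1,120.00.
Month 1: interest £220.73; balance after payment £8,171.70.
Month 2: interest £198.84; balance after payment £7,250.54.
Closed form: n = −ln(1 − rB₀/P)/ln(1+r) = −ln(0.80292)/ln(1.02433) ≈ 9.130, so the balance reaches zero during payment 10.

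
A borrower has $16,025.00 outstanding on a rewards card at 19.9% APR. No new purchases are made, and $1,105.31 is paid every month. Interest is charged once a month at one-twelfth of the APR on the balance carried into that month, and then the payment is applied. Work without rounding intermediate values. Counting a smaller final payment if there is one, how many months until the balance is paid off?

17 months

Monthly rate r = 19.9%/12 = 1.65833% = 0.0165833.
Recurrence: B ← B·(1+r) − $1,105.31.
Month 1: interest $265.75; balance after payment $15,185.44.
Month 2: interest $251.83; balance after payment $14,331.95.
Closed form: n = −ln(1 − rB₀/P)/ln(1+r) = −ln(0.75957)/ln(1.01658) ≈ 16.720, so the balance reaches zero during payment 17.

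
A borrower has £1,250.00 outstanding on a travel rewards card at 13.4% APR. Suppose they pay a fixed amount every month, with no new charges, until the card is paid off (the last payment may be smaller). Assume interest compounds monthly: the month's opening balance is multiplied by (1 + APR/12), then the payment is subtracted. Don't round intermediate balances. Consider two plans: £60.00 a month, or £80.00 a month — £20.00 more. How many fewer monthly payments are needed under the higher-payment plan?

6 fewer payments

Monthly rate r = 13.4%/12 = 1.11667% = 0.0111667.
At £60.00/mo: n = ⌈−ln(1 − rB₀/P)/ln(1+r)⌉ = 24 payments (last £50.77); total interest = total paid − £1,250.00 = £180.77.
At £80.00/mo: 18 payments (last £21.41); total interest £131.41.
Payments saved = 24 − 18 = 6.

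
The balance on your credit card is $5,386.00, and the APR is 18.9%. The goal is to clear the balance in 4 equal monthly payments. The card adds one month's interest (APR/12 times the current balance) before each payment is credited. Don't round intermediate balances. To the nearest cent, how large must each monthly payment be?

Monthly rate r = 18.9%/12 = 1.575% = 0.01575.
Level-payment amortization: P = B₀·r / (1 − (1+r)^(−n)) = 5386.00·0.01575 / (1 − 1.01575^(−4)).
Denominator 1 − (1+r)^(−4) = 0.060595414.
P = 84.8295 / 0.060595414 ≈ 1399.93.

$1,399.93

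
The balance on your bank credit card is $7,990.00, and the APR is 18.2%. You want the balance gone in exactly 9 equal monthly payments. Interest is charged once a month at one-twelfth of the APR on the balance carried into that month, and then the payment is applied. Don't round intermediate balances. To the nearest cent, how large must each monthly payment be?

Monthly rate r = 18.2%/12 = 1.51667% = 0.0151667.
Level-payment amortization: P = B₀·r / (1 − (1+r)^(−n)) = 7990.00·0.0151667 / (1 − 1.01517^(−9)).
Denominator 1 − (1+r)^(−9) = 0.1266992.
P = 121.182 / 0.1266992 ≈ 956.45.

$956.45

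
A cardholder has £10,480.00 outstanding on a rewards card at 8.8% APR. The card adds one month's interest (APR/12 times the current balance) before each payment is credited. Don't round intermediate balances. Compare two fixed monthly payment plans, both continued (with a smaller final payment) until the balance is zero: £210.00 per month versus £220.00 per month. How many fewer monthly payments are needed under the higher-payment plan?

4 fewer payments

Monthly rate r = 8.8%/12 = 0.733333% = 0.00733333.
At £210.00/mo: n = ⌈−ln(1 − rB₀/P)/ln(1+r)⌉ = 63 payments (last £76.30); total interest = total paid − £10,480.00 = £2,616.30.
At £220.00/mo: 59 payments (last £180.07); total interest £2,460.07.
Payments saved = 63 − 59 = 4.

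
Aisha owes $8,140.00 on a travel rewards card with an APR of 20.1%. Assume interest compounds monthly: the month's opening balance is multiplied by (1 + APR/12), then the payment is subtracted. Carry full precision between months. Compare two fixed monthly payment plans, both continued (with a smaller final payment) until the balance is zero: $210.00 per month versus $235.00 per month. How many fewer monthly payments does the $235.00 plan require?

Monthly rate r = 20.1%/12 = 1.675% = 0.01675.
At $210.00/mo: n = ⌈−ln(1 − rB₀/P)/ln(1+r)⌉ = 64 payments (last $15.36); total interest = total paid − $8,140.00 = $5,105.36.
At $235.00/mo: 53 payments (last $59.37); total interest $4,139.37.
Payments saved = 64 − 53 = 11.

11 fewer payments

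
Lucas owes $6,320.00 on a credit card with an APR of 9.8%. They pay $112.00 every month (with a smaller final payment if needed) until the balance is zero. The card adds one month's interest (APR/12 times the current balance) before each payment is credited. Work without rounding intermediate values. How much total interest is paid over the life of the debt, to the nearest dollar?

$2,186

Monthly rate r = 9.8%/12 = 0.816667% = 0.00816667.
Payoff takes n = ⌈−ln(1 − rB₀/P)/ln(1+r)⌉ = ⌈75.949⌉ = 76 payments; the last is $106.30.
Total paid = 75·$112.00 + $106.30 = $8,506.30.
Total interest = total paid − principal = $8,506.30 − $6,320.00 = $2,186.30.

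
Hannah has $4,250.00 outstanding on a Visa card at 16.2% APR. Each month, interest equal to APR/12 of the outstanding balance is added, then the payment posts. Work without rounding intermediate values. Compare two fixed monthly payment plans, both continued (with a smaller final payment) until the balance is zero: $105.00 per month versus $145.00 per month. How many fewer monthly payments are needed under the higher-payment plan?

21 fewer payments

Monthly rate r = 16.2%/12 = 1.35% = 0.0135.
At $105.00/mo: n = ⌈−ln(1 − rB₀/P)/ln(1+r)⌉ = 59 payments (last $100.57); total interest = total paid − $4,250.00 = $1,940.57.
At $145.00/mo: 38 payments (last $81.43); total interest $1,196.43.
Payments saved = 59 − 38 = 21.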